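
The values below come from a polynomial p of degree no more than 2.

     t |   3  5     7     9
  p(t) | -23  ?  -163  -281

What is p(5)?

-77

The 3 known points determine the degree-2 polynomial uniquely.
Write p(t) = at^2 + bt + c. Substituting each data point gives a linear system:
  9a + 3b + c = -23
  49a + 7b + c = -163
  81a + 9b + c = -281
Solving the system yields a = -4, b = 5, c = -2.
So p(t) = -4t^2 + 5t - 2.
Then p(5) = -77.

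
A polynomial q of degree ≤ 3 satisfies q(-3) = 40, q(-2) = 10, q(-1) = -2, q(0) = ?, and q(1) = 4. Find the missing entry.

-2

On equispaced nodes a degree-3 polynomial has vanishing fourth forward difference, so
  q(-3) - 4·q(-2) + 6·q(-1) - 4·q(0) + q(1) = 0.
Substituting the known values and solving for q(0):
  -4·q(0) = 8
  q(0) = -2.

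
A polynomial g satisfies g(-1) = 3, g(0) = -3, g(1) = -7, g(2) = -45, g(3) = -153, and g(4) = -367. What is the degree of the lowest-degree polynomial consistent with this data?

3

Forward differences of the values at n = -1, 0, 1, 2, 3, 4:
  g  : 3  -3  -7  -45  -153  -367
  Δ  : -6  -4  -38  -108  -214
  Δ^2: 2  -34  -70  -106
  Δ^3: -36  -36  -36
  Δ^4: 0  0
  Δ^5: 0
The third differences are constant (-36) and nonzero, while all higher differences vanish, so the minimal degree is 3.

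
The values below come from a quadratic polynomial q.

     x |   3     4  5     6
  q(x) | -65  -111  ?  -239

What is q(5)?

-169

The 3 known points determine the degree-2 polynomial uniquely.
Write q(x) = ax^2 + bx + c. Substituting each data point gives a linear system:
  9a + 3b + c = -65
  16a + 4b + c = -111
  36a + 6b + c = -239
Solving the system yields a = -6, b = -4, c = 1.
So q(x) = -6x^2 - 4x + 1.
Then q(5) = -169.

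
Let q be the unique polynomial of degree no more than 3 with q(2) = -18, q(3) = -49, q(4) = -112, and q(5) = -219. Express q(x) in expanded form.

q(x) = -2x^3 + 2x^2 - 3x - 4

Write q(x) = ax^3 + bx^2 + cx + d. Substituting each data point gives a linear system:
  8a + 4b + 2c + d = -18
  27a + 9b + 3c + d = -49
  64a + 16b + 4c + d = -112
  125a + 25b + 5c + d = -219
Solving the system yields a = -2, b = 2, c = -3, d = -4.
So q(x) = -2x^3 + 2x^2 - 3x - 4.
Check: q(2) = -18. ✓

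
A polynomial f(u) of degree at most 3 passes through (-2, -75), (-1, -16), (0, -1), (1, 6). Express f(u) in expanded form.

Write f(u) = au^3 + bu^2 + cu + d. Substituting each data point gives a linear system:
  -8a + 4b - 2c + d = -75
  -a + b - c + d = -16
  d = -1
  a + b + c + d = 6
Solving the system yields a = 6, b = -4, c = 5, d = -1.
So f(u) = 6u^3 - 4u^2 + 5u - 1.
Check: f(1) = 6. ✓

f(u) = 6u^3 - 4u^2 + 5u - 1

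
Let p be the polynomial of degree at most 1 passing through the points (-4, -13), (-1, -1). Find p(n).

Write p(n) = an + b. Substituting each data point gives a linear system:
  -4a + b = -13
  -a + b = -1
Solving the system yields a = 4, b = 3.
So p(n) = 4n + 3.
Check: p(-1) = -1. ✓

p(n) = 4n + 3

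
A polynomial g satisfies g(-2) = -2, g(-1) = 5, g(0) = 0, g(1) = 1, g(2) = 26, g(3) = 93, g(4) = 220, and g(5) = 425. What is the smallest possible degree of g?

Forward differences of the values at x = -2, -1, 0, 1, 2, 3, 4, 5:
  g  : -2  5  0  1  26  93  220  425
  Δ  : 7  -5  1  25  67  127  205
  Δ^2: -12  6  24  42  60  78
  Δ^3: 18  18  18  18  18
  Δ^4: 0  0  0  0
  Δ^5: 0  0  0
  Δ^6: 0  0
  Δ^7: 0
The third differences are constant (18) and nonzero, while all higher differences vanish, so the minimal degree is 3.

3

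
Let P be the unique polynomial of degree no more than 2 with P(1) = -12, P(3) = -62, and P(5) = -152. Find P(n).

P(n) = -5n^2 - 5n - 2

Write P(n) = an^2 + bn + c. Substituting each data point gives a linear system:
  a + b + c = -12
  9a + 3b + c = -62
  25a + 5b + c = -152
Solving the system yields a = -5, b = -5, c = -2.
So P(n) = -5n² - 5n - 2.
Check: P(3) = -62. ✓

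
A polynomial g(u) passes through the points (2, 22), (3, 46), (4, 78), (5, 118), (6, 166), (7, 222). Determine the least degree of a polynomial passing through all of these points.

2

Forward differences of the values at u = 2, 3, 4, 5, 6, 7:
  g  : 22  46  78  118  166  222
  Δ  : 24  32  40  48  56
  Δ^2: 8  8  8  8
  Δ^3: 0  0  0
  Δ^4: 0  0
  Δ^5: 0
The second differences are constant (8) and nonzero, while all higher differences vanish, so the minimal degree is 2.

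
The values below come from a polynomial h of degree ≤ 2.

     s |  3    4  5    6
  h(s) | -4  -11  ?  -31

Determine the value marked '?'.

The 3 known points determine the degree-2 polynomial uniquely.
Write h(s) = as^2 + bs + c. Substituting each data point gives a linear system:
  9a + 3b + c = -4
  16a + 4b + c = -11
  36a + 6b + c = -31
Solving the system yields a = -1, b = 0, c = 5.
So h(s) = -s² + 5.
Then h(5) = -20.

-20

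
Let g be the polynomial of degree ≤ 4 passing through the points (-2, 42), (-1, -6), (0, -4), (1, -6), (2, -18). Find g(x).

g(x) = 2x^4 - 5x^3 - 4x^2 + 5x - 4

Using the Lagrange interpolation formula with nodes -2, -1, 0, 1, 2:
  L_0(x) = (x + 1)x(x - 1)(x - 2) / 24
  L_1(x) = (x + 2)x(x - 1)(x - 2) / -6
  L_2(x) = (x + 2)(x + 1)(x - 1)(x - 2) / 4
  L_3(x) = (x + 2)(x + 1)x(x - 2) / -6
  L_4(x) = (x + 2)(x + 1)x(x - 1) / 24
Then g(x) = 42·L_0(x) - 6·L_1(x) - 4·L_2(x) - 6·L_3(x) - 18·L_4(x).
Expanding and collecting terms gives g(x) = 2x^4 - 5x^3 - 4x^2 + 5x - 4.
Check: g(-2) = 42. ✓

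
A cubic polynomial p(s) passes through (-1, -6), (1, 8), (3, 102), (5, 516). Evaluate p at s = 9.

Forward differences of the values at s = -1, 1, 3, 5:
  p  : -6  8  102  516
  Δ  : 14  94  414
  Δ^2: 80  320
  Δ^3: 240
The third differences are constant, confirming degree 3.
Interpolating (Newton forward form) and evaluating at s = 9 gives p(9) = 3264.

3264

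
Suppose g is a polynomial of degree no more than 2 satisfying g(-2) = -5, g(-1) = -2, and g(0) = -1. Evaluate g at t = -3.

Using the Lagrange interpolation formula with nodes -2, -1, 0:
  L_0(t) = (t + 1)t / 2
  L_1(t) = (t + 2)t / -1
  L_2(t) = (t + 2)(t + 1) / 2
Then g(t) = -5·L_0(t) - 2·L_1(t) - 1·L_2(t).
Expanding and collecting terms gives g(t) = -t^2 - 1.
Evaluating at t = -3: g(-3) = -10.

-10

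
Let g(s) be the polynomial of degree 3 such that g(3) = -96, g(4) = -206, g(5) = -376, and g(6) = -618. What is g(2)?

-34

Forward differences of the values at s = 3, 4, 5, 6:
  g  : -96  -206  -376  -618
  Δ  : -110  -170  -242
  Δ^2: -60  -72
  Δ^3: -12
The third differences are constant, confirming degree 3.
Interpolating (Newton forward form) and evaluating at s = 2 gives g(2) = -34.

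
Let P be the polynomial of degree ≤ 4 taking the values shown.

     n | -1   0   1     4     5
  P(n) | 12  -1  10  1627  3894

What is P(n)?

P(n) = 6n^4 + 6n^2 - n - 1

Write P(n) = an^4 + bn^3 + cn^2 + dn + e. Substituting each data point gives a linear system:
  a - b + c - d + e = 12
  e = -1
  a + b + c + d + e = 10
  256a + 64b + 16c + 4d + e = 1627
  625a + 125b + 25c + 5d + e = 3894
Solving the system yields a = 6, b = 0, c = 6, d = -1, e = -1.
So P(n) = 6n^4 + 6n^2 - n - 1.
Check: P(1) = 10. ✓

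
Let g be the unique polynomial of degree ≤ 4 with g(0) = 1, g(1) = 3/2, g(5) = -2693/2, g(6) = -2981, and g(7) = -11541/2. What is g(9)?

Write g(x) = ax^4 + bx^3 + cx^2 + dx + e. Substituting each data point gives a linear system:
  e = 1
  a + b + c + d + e = 3/2
  625a + 125b + 25c + 5d + e = -2693/2
  1296a + 216b + 36c + 6d + e = -2981
  2401a + 343b + 49c + 7d + e = -11541/2
Solving the system yields a = -3, b = 4, c = 3/2, d = -2, e = 1.
So g(x) = -3x⁴ + 4x³ + (3/2)x² - 2x + 1.
Then g(9) = -33325/2.

-33325/2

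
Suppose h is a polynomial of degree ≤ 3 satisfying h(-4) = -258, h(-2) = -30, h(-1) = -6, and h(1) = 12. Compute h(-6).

Using the Lagrange interpolation formula with nodes -4, -2, -1, 1:
  L_0(s) = (s + 2)(s + 1)(s - 1) / -30
  L_1(s) = (s + 4)(s + 1)(s - 1) / 6
  L_2(s) = (s + 4)(s + 2)(s - 1) / -6
  L_3(s) = (s + 4)(s + 2)(s + 1) / 30
Then h(s) = -258·L_0(s) - 30·L_1(s) - 6·L_2(s) + 12·L_3(s).
Expanding and collecting terms gives h(s) = 5s^3 + 5s^2 + 4s - 2.
Evaluating at s = -6: h(-6) = -926.

-926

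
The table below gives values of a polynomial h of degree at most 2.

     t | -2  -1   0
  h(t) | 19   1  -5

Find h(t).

h(t) = 6t^2 - 5

Write h(t) = at^2 + bt + c. Substituting each data point gives a linear system:
  4a - 2b + c = 19
  a - b + c = 1
  c = -5
Solving the system yields a = 6, b = 0, c = -5.
So h(t) = 6t² - 5.
Check: h(0) = -5. ✓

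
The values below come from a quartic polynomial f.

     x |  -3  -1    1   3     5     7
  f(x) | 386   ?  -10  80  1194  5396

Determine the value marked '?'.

The 5 known points determine the degree-4 polynomial uniquely.
Write f(x) = ax^4 + bx^3 + cx^2 + dx + e. Substituting each data point gives a linear system:
  81a - 27b + 9c - 3d + e = 386
  a + b + c + d + e = -10
  81a + 27b + 9c + 3d + e = 80
  625a + 125b + 25c + 5d + e = 1194
  2401a + 343b + 49c + 7d + e = 5396
Solving the system yields a = 3, b = -5, c = -1, d = -6, e = -1.
So f(x) = 3x^4 - 5x^3 - x^2 - 6x - 1.
Then f(-1) = 12.

12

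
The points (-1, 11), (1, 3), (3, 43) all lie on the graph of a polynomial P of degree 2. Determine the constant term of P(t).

Write P(t) = at^2 + bt + c. Substituting each data point gives a linear system:
  a - b + c = 11
  a + b + c = 3
  9a + 3b + c = 43
Solving the system yields a = 6, b = -4, c = 1.
So P(t) = 6t^2 - 4t + 1.
The constant term is 1.

1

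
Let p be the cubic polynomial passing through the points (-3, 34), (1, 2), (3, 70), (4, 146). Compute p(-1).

6

Using the Lagrange interpolation formula with nodes -3, 1, 3, 4:
  L_0(x) = (x - 1)(x - 3)(x - 4) / -168
  L_1(x) = (x + 3)(x - 3)(x - 4) / 24
  L_2(x) = (x + 3)(x - 1)(x - 4) / -12
  L_3(x) = (x + 3)(x - 1)(x - 3) / 21
Then p(x) = 34·L_0(x) + 2·L_1(x) + 70·L_2(x) + 146·L_3(x).
Expanding and collecting terms gives p(x) = x^3 + 6x^2 - 3x - 2.
Evaluating at x = -1: p(-1) = 6.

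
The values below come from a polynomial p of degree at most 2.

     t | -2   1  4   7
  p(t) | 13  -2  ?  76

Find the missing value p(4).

19

The 3 known points determine the degree-2 polynomial uniquely.
Write p(t) = at^2 + bt + c. Substituting each data point gives a linear system:
  4a - 2b + c = 13
  a + b + c = -2
  49a + 7b + c = 76
Solving the system yields a = 2, b = -3, c = -1.
So p(t) = 2t² - 3t - 1.
Then p(4) = 19.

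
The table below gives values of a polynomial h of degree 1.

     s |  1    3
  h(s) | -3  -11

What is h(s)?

h(s) = -4s + 1

Write h(s) = as + b. Substituting each data point gives a linear system:
  a + b = -3
  3a + b = -11
Solving the system yields a = -4, b = 1.
So h(s) = -4s + 1.
Check: h(1) = -3. ✓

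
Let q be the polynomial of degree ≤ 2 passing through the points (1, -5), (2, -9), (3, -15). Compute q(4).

-23

Forward differences of the values at s = 1, 2, 3:
  q  : -5  -9  -15
  Δ  : -4  -6
  Δ^2: -2
The second differences are constant, confirming degree 2.
Interpolating (Newton forward form) and evaluating at s = 4 gives q(4) = -23.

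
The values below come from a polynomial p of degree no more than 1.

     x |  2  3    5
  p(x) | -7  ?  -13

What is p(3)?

The 2 known points determine the degree-1 polynomial uniquely.
Write p(x) = ax + b. Substituting each data point gives a linear system:
  2a + b = -7
  5a + b = -13
Solving the system yields a = -2, b = -3.
So p(x) = -2x - 3.
Then p(3) = -9.

-9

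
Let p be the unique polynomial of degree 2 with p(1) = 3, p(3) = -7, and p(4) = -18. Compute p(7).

Write p(x) = ax^2 + bx + c. Substituting each data point gives a linear system:
  a + b + c = 3
  9a + 3b + c = -7
  16a + 4b + c = -18
Solving the system yields a = -2, b = 3, c = 2.
So p(x) = -2x^2 + 3x + 2.
Then p(7) = -75.

-75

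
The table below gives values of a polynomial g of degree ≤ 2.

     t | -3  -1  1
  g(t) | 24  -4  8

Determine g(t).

Write g(t) = at^2 + bt + c. Substituting each data point gives a linear system:
  9a - 3b + c = 24
  a - b + c = -4
  a + b + c = 8
Solving the system yields a = 5, b = 6, c = -3.
So g(t) = 5t² + 6t - 3.
Check: g(-3) = 24. ✓

g(t) = 5t^2 + 6t - 3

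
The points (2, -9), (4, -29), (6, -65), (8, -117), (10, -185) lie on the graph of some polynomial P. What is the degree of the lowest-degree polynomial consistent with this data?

2

Forward differences of the values at u = 2, 4, 6, 8, 10:
  P  : -9  -29  -65  -117  -185
  Δ  : -20  -36  -52  -68
  Δ^2: -16  -16  -16
  Δ^3: 0  0
  Δ^4: 0
The second differences are constant (-16) and nonzero, while all higher differences vanish, so the minimal degree is 2.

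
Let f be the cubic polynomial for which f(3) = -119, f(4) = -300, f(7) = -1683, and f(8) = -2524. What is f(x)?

f(x) = -5x^3 + 4x + 4

Using the Lagrange interpolation formula with nodes 3, 4, 7, 8:
  L_0(x) = (x - 4)(x - 7)(x - 8) / -20
  L_1(x) = (x - 3)(x - 7)(x - 8) / 12
  L_2(x) = (x - 3)(x - 4)(x - 8) / -12
  L_3(x) = (x - 3)(x - 4)(x - 7) / 20
Then f(x) = -119·L_0(x) - 300·L_1(x) - 1683·L_2(x) - 2524·L_3(x).
Expanding and collecting terms gives f(x) = -5x^3 + 4x + 4.
Check: f(8) = -2524. ✓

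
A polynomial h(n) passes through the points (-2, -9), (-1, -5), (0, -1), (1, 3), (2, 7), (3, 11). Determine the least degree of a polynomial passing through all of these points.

Forward differences of the values at n = -2, -1, 0, 1, 2, 3:
  h  : -9  -5  -1  3  7  11
  Δ  : 4  4  4  4  4
  Δ^2: 0  0  0  0
  Δ^3: 0  0  0
  Δ^4: 0  0
  Δ^5: 0
The first differences are constant (4) and nonzero, while all higher differences vanish, so the minimal degree is 1.

1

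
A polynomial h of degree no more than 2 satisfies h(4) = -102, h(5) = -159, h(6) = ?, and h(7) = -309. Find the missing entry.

On equispaced nodes a degree-2 polynomial has vanishing third forward difference, so
  - h(4) + 3·h(5) - 3·h(6) + h(7) = 0.
Substituting the known values and solving for h(6):
  -3·h(6) = 684
  h(6) = -228.

-228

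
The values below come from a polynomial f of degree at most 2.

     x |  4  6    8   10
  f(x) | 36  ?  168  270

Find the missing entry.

On equispaced nodes a degree-2 polynomial has vanishing third forward difference, so
  - f(4) + 3·f(6) - 3·f(8) + f(10) = 0.
Substituting the known values and solving for f(6):
  3·f(6) = 270
  f(6) = 90.

90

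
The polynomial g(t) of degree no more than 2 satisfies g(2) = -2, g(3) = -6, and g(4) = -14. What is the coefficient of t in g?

6

Write g(t) = at^2 + bt + c. Substituting each data point gives a linear system:
  4a + 2b + c = -2
  9a + 3b + c = -6
  16a + 4b + c = -14
Solving the system yields a = -2, b = 6, c = -6.
So g(t) = -2t² + 6t - 6.
The coefficient of t is 6.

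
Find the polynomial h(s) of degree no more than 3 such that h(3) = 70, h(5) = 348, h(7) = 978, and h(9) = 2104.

Write h(s) = as^3 + bs^2 + cs + d. Substituting each data point gives a linear system:
  27a + 9b + 3c + d = 70
  125a + 25b + 5c + d = 348
  343a + 49b + 7c + d = 978
  729a + 81b + 9c + d = 2104
Solving the system yields a = 3, b = -1, c = 0, d = -2.
So h(s) = 3s^3 - s^2 - 2.
Check: h(7) = 978. ✓

h(s) = 3s^3 - s^2 - 2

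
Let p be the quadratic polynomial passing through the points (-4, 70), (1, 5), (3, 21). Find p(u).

p(u) = 3u^2 - 4u + 6

Using the Lagrange interpolation formula with nodes -4, 1, 3:
  L_0(u) = (u - 1)(u - 3) / 35
  L_1(u) = (u + 4)(u - 3) / -10
  L_2(u) = (u + 4)(u - 1) / 14
Then p(u) = 70·L_0(u) + 5·L_1(u) + 21·L_2(u).
Expanding and collecting terms gives p(u) = 3u^2 - 4u + 6.
Check: p(-4) = 70. ✓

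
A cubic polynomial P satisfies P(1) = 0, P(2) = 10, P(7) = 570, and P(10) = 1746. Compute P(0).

Write P(t) = at^3 + bt^2 + ct + d. Substituting each data point gives a linear system:
  a + b + c + d = 0
  8a + 4b + 2c + d = 10
  343a + 49b + 7c + d = 570
  1000a + 100b + 10c + d = 1746
Solving the system yields a = 2, b = -3, c = 5, d = -4.
So P(t) = 2t^3 - 3t^2 + 5t - 4.
Then P(0) = -4.

-4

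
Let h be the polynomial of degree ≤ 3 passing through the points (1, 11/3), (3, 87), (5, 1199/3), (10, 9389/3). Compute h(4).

Using the Lagrange interpolation formula with nodes 1, 3, 5, 10:
  L_0(u) = (u - 3)(u - 5)(u - 10) / -72
  L_1(u) = (u - 1)(u - 5)(u - 10) / 28
  L_2(u) = (u - 1)(u - 3)(u - 10) / -40
  L_3(u) = (u - 1)(u - 3)(u - 5) / 315
Then h(u) = 11/3·L_0(u) + 87·L_1(u) + 1199/3·L_2(u) + 9389/3·L_3(u).
Expanding and collecting terms gives h(u) = 3u^3 + (5/3)u^2 - 4u + 3.
Evaluating at u = 4: h(4) = 617/3.

617/3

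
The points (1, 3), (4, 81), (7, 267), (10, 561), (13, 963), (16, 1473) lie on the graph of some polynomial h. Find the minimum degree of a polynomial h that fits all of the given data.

2

Forward differences of the values at n = 1, 4, 7, 10, 13, 16:
  h  : 3  81  267  561  963  1473
  Δ  : 78  186  294  402  510
  Δ^2: 108  108  108  108
  Δ^3: 0  0  0
  Δ^4: 0  0
  Δ^5: 0
The second differences are constant (108) and nonzero, while all higher differences vanish, so the minimal degree is 2.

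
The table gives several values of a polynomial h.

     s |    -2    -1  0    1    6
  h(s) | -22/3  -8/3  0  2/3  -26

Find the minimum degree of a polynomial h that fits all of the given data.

Divided differences on the nodes -2, -1, 0, 1, 6:
  order 0: -22/3  -8/3  0  2/3  -26
  order 1: 14/3  8/3  2/3  -16/3
  order 2: -1  -1  -1
  order 3: 0  0
  order 4: 0
The order-2 divided differences are all -1 (nonzero) and every higher order vanishes, so the data lies on a polynomial of degree exactly 2.

2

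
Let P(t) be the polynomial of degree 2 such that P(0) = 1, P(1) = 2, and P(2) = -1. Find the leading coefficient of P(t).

-2

Write P(t) = at^2 + bt + c. Substituting each data point gives a linear system:
  c = 1
  a + b + c = 2
  4a + 2b + c = -1
Solving the system yields a = -2, b = 3, c = 1.
So P(t) = -2t² + 3t + 1.
The leading coefficient is -2.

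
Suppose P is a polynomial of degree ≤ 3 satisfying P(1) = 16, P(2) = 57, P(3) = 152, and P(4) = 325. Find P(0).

5

Using the Lagrange interpolation formula with nodes 1, 2, 3, 4:
  L_0(u) = (u - 2)(u - 3)(u - 4) / -6
  L_1(u) = (u - 1)(u - 3)(u - 4) / 2
  L_2(u) = (u - 1)(u - 2)(u - 4) / -2
  L_3(u) = (u - 1)(u - 2)(u - 3) / 6
Then P(u) = 16·L_0(u) + 57·L_1(u) + 152·L_2(u) + 325·L_3(u).
Expanding and collecting terms gives P(u) = 4u³ + 3u² + 4u + 5.
Evaluating at u = 0: P(0) = 5.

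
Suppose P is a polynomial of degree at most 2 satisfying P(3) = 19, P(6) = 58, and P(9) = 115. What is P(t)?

Write P(t) = at^2 + bt + c. Substituting each data point gives a linear system:
  9a + 3b + c = 19
  36a + 6b + c = 58
  81a + 9b + c = 115
Solving the system yields a = 1, b = 4, c = -2.
So P(t) = t^2 + 4t - 2.
Check: P(3) = 19. ✓

P(t) = t^2 + 4t - 2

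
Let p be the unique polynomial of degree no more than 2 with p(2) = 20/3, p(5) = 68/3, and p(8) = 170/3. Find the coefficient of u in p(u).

-5/3

Write p(u) = au^2 + bu + c. Substituting each data point gives a linear system:
  4a + 2b + c = 20/3
  25a + 5b + c = 68/3
  64a + 8b + c = 170/3
Solving the system yields a = 1, b = -5/3, c = 6.
So p(u) = u^2 - (5/3)u + 6.
The coefficient of u is -5/3.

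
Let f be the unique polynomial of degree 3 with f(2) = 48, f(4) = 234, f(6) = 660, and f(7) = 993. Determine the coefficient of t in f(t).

1

Write f(t) = at^3 + bt^2 + ct + d. Substituting each data point gives a linear system:
  8a + 4b + 2c + d = 48
  64a + 16b + 4c + d = 234
  216a + 36b + 6c + d = 660
  343a + 49b + 7c + d = 993
Solving the system yields a = 2, b = 6, c = 1, d = 6.
So f(t) = 2t^3 + 6t^2 + t + 6.
The coefficient of t is 1.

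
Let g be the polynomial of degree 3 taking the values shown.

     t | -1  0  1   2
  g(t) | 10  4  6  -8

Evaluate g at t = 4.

Forward differences of the values at t = -1, 0, 1, 2:
  g  : 10  4  6  -8
  Δ  : -6  2  -14
  Δ^2: 8  -16
  Δ^3: -24
The third differences are constant, confirming degree 3.
Interpolating (Newton forward form) and evaluating at t = 4 gives g(4) = -180.

-180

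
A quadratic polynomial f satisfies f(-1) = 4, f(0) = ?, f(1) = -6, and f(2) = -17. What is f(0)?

1

On equispaced nodes a degree-2 polynomial has vanishing third forward difference, so
  - f(-1) + 3·f(0) - 3·f(1) + f(2) = 0.
Substituting the known values and solving for f(0):
  3·f(0) = 3
  f(0) = 1.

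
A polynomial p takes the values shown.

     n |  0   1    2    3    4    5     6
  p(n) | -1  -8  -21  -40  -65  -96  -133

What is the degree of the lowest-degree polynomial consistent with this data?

Divided differences on the nodes 0, 1, 2, 3, 4, 5, 6:
  order 0: -1  -8  -21  -40  -65  -96  -133
  order 1: -7  -13  -19  -25  -31  -37
  order 2: -3  -3  -3  -3  -3
  order 3: 0  0  0  0
  order 4: 0  0  0
  order 5: 0  0
  order 6: 0
The order-2 divided differences are all -3 (nonzero) and every higher order vanishes, so the data lies on a polynomial of degree exactly 2.

2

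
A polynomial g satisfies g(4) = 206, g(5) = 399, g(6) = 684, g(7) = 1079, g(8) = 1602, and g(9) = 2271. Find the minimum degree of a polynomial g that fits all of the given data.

Forward differences of the values at t = 4, 5, 6, 7, 8, 9:
  g  : 206  399  684  1079  1602  2271
  Δ  : 193  285  395  523  669
  Δ^2: 92  110  128  146
  Δ^3: 18  18  18
  Δ^4: 0  0
  Δ^5: 0
The third differences are constant (18) and nonzero, while all higher differences vanish, so the minimal degree is 3.

3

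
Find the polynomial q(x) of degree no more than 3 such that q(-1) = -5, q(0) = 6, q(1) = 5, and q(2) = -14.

Write q(x) = ax^3 + bx^2 + cx + d. Substituting each data point gives a linear system:
  -a + b - c + d = -5
  d = 6
  a + b + c + d = 5
  8a + 4b + 2c + d = -14
Solving the system yields a = -1, b = -6, c = 6, d = 6.
So q(x) = -x^3 - 6x^2 + 6x + 6.
Check: q(-1) = -5. ✓

q(x) = -x^3 - 6x^2 + 6x + 6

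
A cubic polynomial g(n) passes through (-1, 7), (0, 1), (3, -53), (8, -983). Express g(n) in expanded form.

g(n) = -2n^3 + n^2 - 3n + 1

Write g(n) = an^3 + bn^2 + cn + d. Substituting each data point gives a linear system:
  -a + b - c + d = 7
  d = 1
  27a + 9b + 3c + d = -53
  512a + 64b + 8c + d = -983
Solving the system yields a = -2, b = 1, c = -3, d = 1.
So g(n) = -2n^3 + n^2 - 3n + 1.
Check: g(-1) = 7. ✓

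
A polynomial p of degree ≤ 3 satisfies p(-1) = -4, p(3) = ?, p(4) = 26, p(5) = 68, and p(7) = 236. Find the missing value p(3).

The 4 known points determine the degree-3 polynomial uniquely.
Write p(n) = an^3 + bn^2 + cn + d. Substituting each data point gives a linear system:
  -a + b - c + d = -4
  64a + 16b + 4c + d = 26
  125a + 25b + 5c + d = 68
  343a + 49b + 7c + d = 236
Solving the system yields a = 1, b = -2, c = -1, d = -2.
So p(n) = n³ - 2n² - n - 2.
Then p(3) = 4.

4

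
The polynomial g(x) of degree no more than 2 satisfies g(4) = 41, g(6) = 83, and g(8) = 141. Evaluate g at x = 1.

8

Using the Lagrange interpolation formula with nodes 4, 6, 8:
  L_0(x) = (x - 6)(x - 8) / 8
  L_1(x) = (x - 4)(x - 8) / -4
  L_2(x) = (x - 4)(x - 6) / 8
Then g(x) = 41·L_0(x) + 83·L_1(x) + 141·L_2(x).
Expanding and collecting terms gives g(x) = 2x^2 + x + 5.
Evaluating at x = 1: g(1) = 8.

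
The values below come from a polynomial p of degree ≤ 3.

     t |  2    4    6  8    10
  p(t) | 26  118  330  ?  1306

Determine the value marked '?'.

710

On equispaced nodes a degree-3 polynomial has vanishing fourth forward difference, so
  p(2) - 4·p(4) + 6·p(6) - 4·p(8) + p(10) = 0.
Substituting the known values and solving for p(8):
  -4·p(8) = -2840
  p(8) = 710.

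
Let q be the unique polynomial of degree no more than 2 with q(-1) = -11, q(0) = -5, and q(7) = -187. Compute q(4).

Write q(t) = at^2 + bt + c. Substituting each data point gives a linear system:
  a - b + c = -11
  c = -5
  49a + 7b + c = -187
Solving the system yields a = -4, b = 2, c = -5.
So q(t) = -4t² + 2t - 5.
Then q(4) = -61.

-61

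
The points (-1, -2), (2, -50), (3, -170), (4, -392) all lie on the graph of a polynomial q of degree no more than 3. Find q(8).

Write q(t) = at^3 + bt^2 + ct + d. Substituting each data point gives a linear system:
  -a + b - c + d = -2
  8a + 4b + 2c + d = -50
  27a + 9b + 3c + d = -170
  64a + 16b + 4c + d = -392
Solving the system yields a = -5, b = -6, c = 5, d = 4.
So q(t) = -5t^3 - 6t^2 + 5t + 4.
Then q(8) = -2900.

-2900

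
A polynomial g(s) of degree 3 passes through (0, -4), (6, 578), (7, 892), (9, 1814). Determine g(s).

g(s) = 2s^3 + 5s^2 - 5s - 4

Write g(s) = as^3 + bs^2 + cs + d. Substituting each data point gives a linear system:
  d = -4
  216a + 36b + 6c + d = 578
  343a + 49b + 7c + d = 892
  729a + 81b + 9c + d = 1814
Solving the system yields a = 2, b = 5, c = -5, d = -4.
So g(s) = 2s³ + 5s² - 5s - 4.
Check: g(6) = 578. ✓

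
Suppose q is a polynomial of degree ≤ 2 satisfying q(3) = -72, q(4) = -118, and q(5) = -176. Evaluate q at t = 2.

Using the Lagrange interpolation formula with nodes 3, 4, 5:
  L_0(t) = (t - 4)(t - 5) / 2
  L_1(t) = (t - 3)(t - 5) / -1
  L_2(t) = (t - 3)(t - 4) / 2
Then q(t) = -72·L_0(t) - 118·L_1(t) - 176·L_2(t).
Expanding and collecting terms gives q(t) = -6t^2 - 4t - 6.
Evaluating at t = 2: q(2) = -38.

-38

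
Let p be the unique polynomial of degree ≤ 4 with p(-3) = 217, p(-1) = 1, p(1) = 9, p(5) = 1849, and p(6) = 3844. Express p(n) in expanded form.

Write p(n) = an^4 + bn^3 + cn^2 + dn + e. Substituting each data point gives a linear system:
  81a - 27b + 9c - 3d + e = 217
  a - b + c - d + e = 1
  a + b + c + d + e = 9
  625a + 125b + 25c + 5d + e = 1849
  1296a + 216b + 36c + 6d + e = 3844
Solving the system yields a = 3, b = 0, c = -2, d = 4, e = 4.
So p(n) = 3n⁴ - 2n² + 4n + 4.
Check: p(-1) = 1. ✓

p(n) = 3n^4 - 2n^2 + 4n + 4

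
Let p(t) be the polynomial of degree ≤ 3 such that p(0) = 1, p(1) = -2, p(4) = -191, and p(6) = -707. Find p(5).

-394

Write p(t) = at^3 + bt^2 + ct + d. Substituting each data point gives a linear system:
  d = 1
  a + b + c + d = -2
  64a + 16b + 4c + d = -191
  216a + 36b + 6c + d = -707
Solving the system yields a = -4, b = 5, c = -4, d = 1.
So p(t) = -4t^3 + 5t^2 - 4t + 1.
Then p(5) = -394.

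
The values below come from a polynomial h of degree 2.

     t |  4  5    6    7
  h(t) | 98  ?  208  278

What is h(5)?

The 3 known points determine the degree-2 polynomial uniquely.
Write h(t) = at^2 + bt + c. Substituting each data point gives a linear system:
  16a + 4b + c = 98
  36a + 6b + c = 208
  49a + 7b + c = 278
Solving the system yields a = 5, b = 5, c = -2.
So h(t) = 5t² + 5t - 2.
Then h(5) = 148.

148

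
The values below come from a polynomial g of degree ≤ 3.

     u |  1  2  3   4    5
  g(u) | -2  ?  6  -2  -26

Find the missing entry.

On equispaced nodes a degree-3 polynomial has vanishing fourth forward difference, so
  g(1) - 4·g(2) + 6·g(3) - 4·g(4) + g(5) = 0.
Substituting the known values and solving for g(2):
  -4·g(2) = -16
  g(2) = 4.

4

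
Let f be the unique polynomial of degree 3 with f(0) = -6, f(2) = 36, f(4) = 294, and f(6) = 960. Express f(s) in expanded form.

f(s) = 4s^3 + 3s^2 - s - 6

Write f(s) = as^3 + bs^2 + cs + d. Substituting each data point gives a linear system:
  d = -6
  8a + 4b + 2c + d = 36
  64a + 16b + 4c + d = 294
  216a + 36b + 6c + d = 960
Solving the system yields a = 4, b = 3, c = -1, d = -6.
So f(s) = 4s³ + 3s² - s - 6.
Check: f(2) = 36. ✓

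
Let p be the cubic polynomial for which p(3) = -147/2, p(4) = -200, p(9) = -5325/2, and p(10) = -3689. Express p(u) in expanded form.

p(u) = -4u^3 + 3u^2 + (1/2)u + 6

Write p(u) = au^3 + bu^2 + cu + d. Substituting each data point gives a linear system:
  27a + 9b + 3c + d = -147/2
  64a + 16b + 4c + d = -200
  729a + 81b + 9c + d = -5325/2
  1000a + 100b + 10c + d = -3689
Solving the system yields a = -4, b = 3, c = 1/2, d = 6.
So p(u) = -4u^3 + 3u^2 + (1/2)u + 6.
Check: p(9) = -5325/2. ✓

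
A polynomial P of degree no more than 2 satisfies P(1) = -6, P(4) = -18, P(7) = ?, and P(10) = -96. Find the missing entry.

-48

The 3 known points determine the degree-2 polynomial uniquely.
Write P(t) = at^2 + bt + c. Substituting each data point gives a linear system:
  a + b + c = -6
  16a + 4b + c = -18
  100a + 10b + c = -96
Solving the system yields a = -1, b = 1, c = -6.
So P(t) = -t^2 + t - 6.
Then P(7) = -48.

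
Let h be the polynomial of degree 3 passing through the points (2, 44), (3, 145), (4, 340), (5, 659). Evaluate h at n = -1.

Forward differences of the values at n = 2, 3, 4, 5:
  h  : 44  145  340  659
  Δ  : 101  195  319
  Δ^2: 94  124
  Δ^3: 30
The third differences are constant, confirming degree 3.
Interpolating (Newton forward form) and evaluating at n = -1 gives h(-1) = 5.

5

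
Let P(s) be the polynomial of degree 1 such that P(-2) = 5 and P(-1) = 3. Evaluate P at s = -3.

Write P(s) = as + b. Substituting each data point gives a linear system:
  -2a + b = 5
  -a + b = 3
Solving the system yields a = -2, b = 1.
So P(s) = -2s + 1.
Then P(-3) = 7.

7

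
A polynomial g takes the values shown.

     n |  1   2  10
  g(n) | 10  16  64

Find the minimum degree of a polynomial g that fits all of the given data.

Divided differences on the nodes 1, 2, 10:
  order 0: 10  16  64
  order 1: 6  6
  order 2: 0
The order-1 divided differences are all 6 (nonzero) and every higher order vanishes, so the data lies on a polynomial of degree exactly 1.

1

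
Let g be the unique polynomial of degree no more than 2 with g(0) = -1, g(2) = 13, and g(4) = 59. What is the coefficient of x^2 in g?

Write g(x) = ax^2 + bx + c. Substituting each data point gives a linear system:
  c = -1
  4a + 2b + c = 13
  16a + 4b + c = 59
Solving the system yields a = 4, b = -1, c = -1.
So g(x) = 4x^2 - x - 1.
The leading coefficient is 4.

4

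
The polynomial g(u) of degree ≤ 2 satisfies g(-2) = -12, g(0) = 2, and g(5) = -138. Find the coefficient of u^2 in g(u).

-5

Write g(u) = au^2 + bu + c. Substituting each data point gives a linear system:
  4a - 2b + c = -12
  c = 2
  25a + 5b + c = -138
Solving the system yields a = -5, b = -3, c = 2.
So g(u) = -5u^2 - 3u + 2.
The leading coefficient is -5.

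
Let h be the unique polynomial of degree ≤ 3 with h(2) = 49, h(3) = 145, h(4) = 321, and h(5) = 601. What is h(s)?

Using the Lagrange interpolation formula with nodes 2, 3, 4, 5:
  L_0(s) = (s - 3)(s - 4)(s - 5) / -6
  L_1(s) = (s - 2)(s - 4)(s - 5) / 2
  L_2(s) = (s - 2)(s - 3)(s - 5) / -2
  L_3(s) = (s - 2)(s - 3)(s - 4) / 6
Then h(s) = 49·L_0(s) + 145·L_1(s) + 321·L_2(s) + 601·L_3(s).
Expanding and collecting terms gives h(s) = 4s^3 + 4s^2 + 1.
Check: h(5) = 601. ✓

h(s) = 4s^3 + 4s^2 + 1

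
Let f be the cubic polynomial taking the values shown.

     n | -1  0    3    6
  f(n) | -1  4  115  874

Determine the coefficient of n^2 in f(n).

Write f(n) = an^3 + bn^2 + cn + d. Substituting each data point gives a linear system:
  -a + b - c + d = -1
  d = 4
  27a + 9b + 3c + d = 115
  216a + 36b + 6c + d = 874
Solving the system yields a = 4, b = 0, c = 1, d = 4.
So f(n) = 4n^3 + n + 4.
The coefficient of n^2 is 0.

0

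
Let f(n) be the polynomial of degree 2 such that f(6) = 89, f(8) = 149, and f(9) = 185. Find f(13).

Using the Lagrange interpolation formula with nodes 6, 8, 9:
  L_0(n) = (n - 8)(n - 9) / 6
  L_1(n) = (n - 6)(n - 9) / -2
  L_2(n) = (n - 6)(n - 8) / 3
Then f(n) = 89·L_0(n) + 149·L_1(n) + 185·L_2(n).
Expanding and collecting terms gives f(n) = 2n^2 + 2n + 5.
Evaluating at n = 13: f(13) = 369.

369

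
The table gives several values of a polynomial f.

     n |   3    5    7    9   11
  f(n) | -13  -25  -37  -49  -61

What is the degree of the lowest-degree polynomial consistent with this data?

Forward differences of the values at n = 3, 5, 7, 9, 11:
  f  : -13  -25  -37  -49  -61
  Δ  : -12  -12  -12  -12
  Δ^2: 0  0  0
  Δ^3: 0  0
  Δ^4: 0
The first differences are constant (-12) and nonzero, while all higher differences vanish, so the minimal degree is 1.

1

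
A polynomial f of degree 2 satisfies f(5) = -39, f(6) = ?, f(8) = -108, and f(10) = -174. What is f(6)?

-58

The 3 known points determine the degree-2 polynomial uniquely.
Write f(x) = ax^2 + bx + c. Substituting each data point gives a linear system:
  25a + 5b + c = -39
  64a + 8b + c = -108
  100a + 10b + c = -174
Solving the system yields a = -2, b = 3, c = -4.
So f(x) = -2x² + 3x - 4.
Then f(6) = -58.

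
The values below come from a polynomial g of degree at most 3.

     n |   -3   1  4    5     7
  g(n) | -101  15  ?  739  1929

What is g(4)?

The 4 known points determine the degree-3 polynomial uniquely.
Write g(n) = an^3 + bn^2 + cn + d. Substituting each data point gives a linear system:
  -27a + 9b - 3c + d = -101
  a + b + c + d = 15
  125a + 25b + 5c + d = 739
  343a + 49b + 7c + d = 1929
Solving the system yields a = 5, b = 4, c = 2, d = 4.
So g(n) = 5n³ + 4n² + 2n + 4.
Then g(4) = 396.

396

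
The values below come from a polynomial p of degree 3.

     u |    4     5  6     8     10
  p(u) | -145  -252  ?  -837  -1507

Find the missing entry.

The 4 known points determine the degree-3 polynomial uniquely.
Write p(u) = au^3 + bu^2 + cu + d. Substituting each data point gives a linear system:
  64a + 16b + 4c + d = -145
  125a + 25b + 5c + d = -252
  512a + 64b + 8c + d = -837
  1000a + 100b + 10c + d = -1507
Solving the system yields a = -1, b = -5, c = -1, d = 3.
So p(u) = -u^3 - 5u^2 - u + 3.
Then p(6) = -399.

-399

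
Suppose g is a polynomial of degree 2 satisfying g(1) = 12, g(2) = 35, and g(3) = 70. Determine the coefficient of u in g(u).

5

Write g(u) = au^2 + bu + c. Substituting each data point gives a linear system:
  a + b + c = 12
  4a + 2b + c = 35
  9a + 3b + c = 70
Solving the system yields a = 6, b = 5, c = 1.
So g(u) = 6u^2 + 5u + 1.
The coefficient of u is 5.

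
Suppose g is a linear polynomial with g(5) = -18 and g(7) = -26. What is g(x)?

Write g(x) = ax + b. Substituting each data point gives a linear system:
  5a + b = -18
  7a + b = -26
Solving the system yields a = -4, b = 2.
So g(x) = -4x + 2.
Check: g(5) = -18. ✓

g(x) = -4x + 2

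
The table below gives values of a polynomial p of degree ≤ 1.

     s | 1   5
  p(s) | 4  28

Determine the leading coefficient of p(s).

Write p(s) = as + b. Substituting each data point gives a linear system:
  a + b = 4
  5a + b = 28
Solving the system yields a = 6, b = -2.
So p(s) = 6s - 2.
The leading coefficient is 6.

6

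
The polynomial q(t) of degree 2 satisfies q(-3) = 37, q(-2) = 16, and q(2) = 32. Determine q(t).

q(t) = 5t^2 + 4t + 4

Using the Lagrange interpolation formula with nodes -3, -2, 2:
  L_0(t) = (t + 2)(t - 2) / 5
  L_1(t) = (t + 3)(t - 2) / -4
  L_2(t) = (t + 3)(t + 2) / 20
Then q(t) = 37·L_0(t) + 16·L_1(t) + 32·L_2(t).
Expanding and collecting terms gives q(t) = 5t^2 + 4t + 4.
Check: q(2) = 32. ✓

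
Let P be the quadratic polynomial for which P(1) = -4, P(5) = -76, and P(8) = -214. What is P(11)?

-424

Using the Lagrange interpolation formula with nodes 1, 5, 8:
  L_0(s) = (s - 5)(s - 8) / 28
  L_1(s) = (s - 1)(s - 8) / -12
  L_2(s) = (s - 1)(s - 5) / 21
Then P(s) = -4·L_0(s) - 76·L_1(s) - 214·L_2(s).
Expanding and collecting terms gives P(s) = -4s² + 6s - 6.
Evaluating at s = 11: P(11) = -424.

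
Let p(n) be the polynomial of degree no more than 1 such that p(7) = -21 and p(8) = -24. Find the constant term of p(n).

0

Write p(n) = an + b. Substituting each data point gives a linear system:
  7a + b = -21
  8a + b = -24
Solving the system yields a = -3, b = 0.
So p(n) = -3n.
The constant term is 0.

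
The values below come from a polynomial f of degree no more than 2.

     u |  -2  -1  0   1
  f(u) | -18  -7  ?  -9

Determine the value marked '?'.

-4

The 3 known points determine the degree-2 polynomial uniquely.
Write f(u) = au^2 + bu + c. Substituting each data point gives a linear system:
  4a - 2b + c = -18
  a - b + c = -7
  a + b + c = -9
Solving the system yields a = -4, b = -1, c = -4.
So f(u) = -4u^2 - u - 4.
Then f(0) = -4.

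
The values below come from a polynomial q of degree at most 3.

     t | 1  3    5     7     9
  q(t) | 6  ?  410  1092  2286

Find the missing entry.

The 4 known points determine the degree-3 polynomial uniquely.
Write q(t) = at^3 + bt^2 + ct + d. Substituting each data point gives a linear system:
  a + b + c + d = 6
  125a + 25b + 5c + d = 410
  343a + 49b + 7c + d = 1092
  729a + 81b + 9c + d = 2286
Solving the system yields a = 3, b = 1, c = 2, d = 0.
So q(t) = 3t^3 + t^2 + 2t.
Then q(3) = 96.

96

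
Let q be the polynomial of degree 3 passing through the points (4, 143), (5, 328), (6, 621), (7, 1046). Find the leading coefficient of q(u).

Write q(u) = au^3 + bu^2 + cu + d. Substituting each data point gives a linear system:
  64a + 16b + 4c + d = 143
  125a + 25b + 5c + d = 328
  216a + 36b + 6c + d = 621
  343a + 49b + 7c + d = 1046
Solving the system yields a = 4, b = -6, c = -5, d = 3.
So q(u) = 4u³ - 6u² - 5u + 3.
The leading coefficient is 4.

4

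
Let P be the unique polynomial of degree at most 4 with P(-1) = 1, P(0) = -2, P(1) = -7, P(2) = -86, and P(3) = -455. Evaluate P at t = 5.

-3647

Write P(t) = at^4 + bt^3 + ct^2 + dt + e. Substituting each data point gives a linear system:
  a - b + c - d + e = 1
  e = -2
  a + b + c + d + e = -7
  16a + 8b + 4c + 2d + e = -86
  81a + 27b + 9c + 3d + e = -455
Solving the system yields a = -6, b = 0, c = 5, d = -4, e = -2.
So P(t) = -6t^4 + 5t^2 - 4t - 2.
Then P(5) = -3647.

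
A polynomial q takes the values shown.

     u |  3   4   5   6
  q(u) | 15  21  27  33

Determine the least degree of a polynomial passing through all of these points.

Forward differences of the values at u = 3, 4, 5, 6:
  q  : 15  21  27  33
  Δ  : 6  6  6
  Δ^2: 0  0
  Δ^3: 0
The first differences are constant (6) and nonzero, while all higher differences vanish, so the minimal degree is 1.

1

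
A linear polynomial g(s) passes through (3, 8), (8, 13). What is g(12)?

Write g(s) = as + b. Substituting each data point gives a linear system:
  3a + b = 8
  8a + b = 13
Solving the system yields a = 1, b = 5.
So g(s) = s + 5.
Then g(12) = 17.

17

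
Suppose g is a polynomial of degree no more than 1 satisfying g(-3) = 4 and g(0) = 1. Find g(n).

g(n) = -n + 1

Using the Lagrange interpolation formula with nodes -3, 0:
  L_0(n) = n / -3
  L_1(n) = (n + 3) / 3
Then g(n) = 4·L_0(n) + 1·L_1(n).
Expanding and collecting terms gives g(n) = -n + 1.
Check: g(0) = 1. ✓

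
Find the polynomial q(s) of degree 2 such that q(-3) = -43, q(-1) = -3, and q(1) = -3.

Using the Lagrange interpolation formula with nodes -3, -1, 1:
  L_0(s) = (s + 1)(s - 1) / 8
  L_1(s) = (s + 3)(s - 1) / -4
  L_2(s) = (s + 3)(s + 1) / 8
Then q(s) = -43·L_0(s) - 3·L_1(s) - 3·L_2(s).
Expanding and collecting terms gives q(s) = -5s^2 + 2.
Check: q(-1) = -3. ✓

q(s) = -5s^2 + 2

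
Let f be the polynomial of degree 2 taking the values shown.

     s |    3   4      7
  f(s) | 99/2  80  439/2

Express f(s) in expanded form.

Write f(s) = as^2 + bs + c. Substituting each data point gives a linear system:
  9a + 3b + c = 99/2
  16a + 4b + c = 80
  49a + 7b + c = 439/2
Solving the system yields a = 4, b = 5/2, c = 6.
So f(s) = 4s² + (5/2)s + 6.
Check: f(3) = 99/2. ✓

f(s) = 4s^2 + (5/2)s + 6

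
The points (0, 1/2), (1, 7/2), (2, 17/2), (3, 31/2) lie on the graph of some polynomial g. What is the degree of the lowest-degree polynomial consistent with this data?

Forward differences of the values at s = 0, 1, 2, 3:
  g  : 1/2  7/2  17/2  31/2
  Δ  : 3  5  7
  Δ^2: 2  2
  Δ^3: 0
The second differences are constant (2) and nonzero, while all higher differences vanish, so the minimal degree is 2.

2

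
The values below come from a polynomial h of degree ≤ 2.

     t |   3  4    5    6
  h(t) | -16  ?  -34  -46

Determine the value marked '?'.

-24

The 3 known points determine the degree-2 polynomial uniquely.
Write h(t) = at^2 + bt + c. Substituting each data point gives a linear system:
  9a + 3b + c = -16
  25a + 5b + c = -34
  36a + 6b + c = -46
Solving the system yields a = -1, b = -1, c = -4.
So h(t) = -t^2 - t - 4.
Then h(4) = -24.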